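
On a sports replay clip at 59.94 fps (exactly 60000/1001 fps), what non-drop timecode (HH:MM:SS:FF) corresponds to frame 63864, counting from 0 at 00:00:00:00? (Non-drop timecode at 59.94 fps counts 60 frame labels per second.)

00:17:44:24

63864 ÷ 60 = 1064 full seconds, remainder 24 frames.
1064 s = 0 h 17 min 44 s.
Timecode: 00:17:44:24.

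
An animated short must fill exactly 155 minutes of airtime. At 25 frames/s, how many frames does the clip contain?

232500 frames

155 min = 9300 s.
Frames = 9300 × 25 = 232500.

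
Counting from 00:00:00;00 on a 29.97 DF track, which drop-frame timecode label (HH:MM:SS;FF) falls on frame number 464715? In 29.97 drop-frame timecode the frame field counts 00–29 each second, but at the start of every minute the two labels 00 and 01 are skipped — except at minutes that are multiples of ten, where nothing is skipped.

04:18:26;01

Each 10-minute DF block holds 10 × 60 × 30 − 9 × 2 = 17982 frames. 464715 ÷ 17982 → 25 full blocks, remainder 15165.
Within the partial block the first minute is 1800 frames and each further minute 1798, so 8 further minute boundaries passed. Total skipped labels = 18 × 25 + 2 × 8 = 466.
Non-drop label index = 464715 + 466 = 465181; at 30 labels/s that is 04:18:26:01, i.e. DF 04:18:26;01.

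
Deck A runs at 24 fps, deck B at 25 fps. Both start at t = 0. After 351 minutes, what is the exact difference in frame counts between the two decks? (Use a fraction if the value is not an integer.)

351 min = 21060 s.
A emits 24 × 21060 = 505440 frames; B emits 25 × 21060 = 526500.
Difference = 21060 frames; B is ahead of A.

21060 frames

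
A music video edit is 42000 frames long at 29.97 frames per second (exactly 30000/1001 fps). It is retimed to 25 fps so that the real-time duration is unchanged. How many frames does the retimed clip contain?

35035 frames

Target frames = source frames × (target rate / source rate) = 42000 × (25)/(30000/1001) = 42000 × 1001/1200 = 35035.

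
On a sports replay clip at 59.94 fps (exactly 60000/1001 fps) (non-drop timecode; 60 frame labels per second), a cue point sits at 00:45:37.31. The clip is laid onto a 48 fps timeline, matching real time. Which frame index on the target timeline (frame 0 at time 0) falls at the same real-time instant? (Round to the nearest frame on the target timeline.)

Source frame index: (0×3600 + 45×60 + 37) × 60 + 31 = 164251.
Real time: 164251 / (60000/1001) = 164415251/60000 s.
Target frame: (164415251/60000) × (48) = 164415251/1250 ≈ 131532.201 → 131532.

frame 131532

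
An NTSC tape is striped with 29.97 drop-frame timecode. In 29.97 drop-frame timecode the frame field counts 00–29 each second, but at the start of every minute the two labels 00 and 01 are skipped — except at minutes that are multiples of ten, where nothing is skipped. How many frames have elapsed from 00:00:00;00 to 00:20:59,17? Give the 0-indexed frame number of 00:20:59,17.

Complete 10-minute blocks: 2, each 17982 frames → 35964.
Remaining 0 whole minutes in the current block: 0 frames.
Within the current minute: 59 × 30 + 17 = 1787. Total = 35964 + 0 + 1787 = 37751.

37751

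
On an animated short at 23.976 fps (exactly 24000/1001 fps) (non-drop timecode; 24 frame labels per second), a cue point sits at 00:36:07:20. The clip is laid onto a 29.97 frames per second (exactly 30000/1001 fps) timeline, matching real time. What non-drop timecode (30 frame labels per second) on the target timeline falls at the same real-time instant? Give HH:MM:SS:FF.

00:36:07:25

Source frame index: (0×3600 + 36×60 + 7) × 24 + 20 = 52028.
Real time: 52028 / (24000/1001) = 13020007/6000 s.
Target frame: (13020007/6000) × (30000/1001) = 65035.
At 30 labels/s: frame 65035 → 00:36:07:25.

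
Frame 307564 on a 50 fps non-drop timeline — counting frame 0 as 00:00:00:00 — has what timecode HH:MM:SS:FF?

307564 ÷ 50 = 6151 full seconds, remainder 14 frames.
6151 s = 1 h 42 min 31 s.
Timecode: 01:42:31:14.

01:42:31:14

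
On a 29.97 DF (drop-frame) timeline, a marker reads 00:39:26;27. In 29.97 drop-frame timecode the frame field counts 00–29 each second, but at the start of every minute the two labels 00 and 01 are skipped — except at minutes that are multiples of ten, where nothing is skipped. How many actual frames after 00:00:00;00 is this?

70935

As if non-drop at 30 labels/s: (0 × 3600 + 39 × 60 + 26) × 30 + 27 = 71007.
Minute boundaries passed: 39; those not divisible by 10: 39 − 3 = 36; dropped labels = 2 × 36 = 72.
Actual frame index = 71007 − 72 = 70935.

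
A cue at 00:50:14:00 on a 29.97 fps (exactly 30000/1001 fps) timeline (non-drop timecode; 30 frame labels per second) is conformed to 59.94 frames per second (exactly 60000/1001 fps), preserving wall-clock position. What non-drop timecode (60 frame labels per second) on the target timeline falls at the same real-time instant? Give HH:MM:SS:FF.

00:50:14:00

Source frame index: (0×3600 + 50×60 + 14) × 30 + 0 = 90420.
Real time: 90420 / (30000/1001) = 1508507/500 s.
Target frame: (1508507/500) × (60000/1001) = 180840.
At 60 labels/s: frame 180840 → 00:50:14:00.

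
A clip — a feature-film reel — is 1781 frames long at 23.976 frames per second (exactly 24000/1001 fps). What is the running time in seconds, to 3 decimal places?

Running time = 1781 × 1001/24000 = 1782781/24000 s ≈ 74.283 s.

74.283 seconds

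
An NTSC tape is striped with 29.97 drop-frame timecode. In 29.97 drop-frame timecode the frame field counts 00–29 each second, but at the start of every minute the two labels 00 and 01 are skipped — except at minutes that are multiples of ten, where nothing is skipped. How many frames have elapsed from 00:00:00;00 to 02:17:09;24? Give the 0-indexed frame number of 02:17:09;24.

As if non-drop at 30 labels/s: (2 × 3600 + 17 × 60 + 9) × 30 + 24 = 246894.
Minute boundaries passed: 137; those not divisible by 10: 137 − 13 = 124; dropped labels = 2 × 124 = 248.
Actual frame index = 246894 − 248 = 246646.

246646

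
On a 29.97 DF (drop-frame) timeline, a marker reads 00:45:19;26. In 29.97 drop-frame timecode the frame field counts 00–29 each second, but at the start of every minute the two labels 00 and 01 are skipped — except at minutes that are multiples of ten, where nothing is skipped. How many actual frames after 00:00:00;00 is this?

81514

As if non-drop at 30 labels/s: (0 × 3600 + 45 × 60 + 19) × 30 + 26 = 81596.
Minute boundaries passed: 45; those not divisible by 10: 45 − 4 = 41; dropped labels = 2 × 41 = 82.
Actual frame index = 81596 − 82 = 81514.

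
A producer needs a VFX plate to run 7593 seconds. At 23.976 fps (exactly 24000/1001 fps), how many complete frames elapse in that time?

Frames = 7593 × 24000/1001 = 182232000/1001 ≈ 182049.9500.
Complete frames: 182049.

182049 frames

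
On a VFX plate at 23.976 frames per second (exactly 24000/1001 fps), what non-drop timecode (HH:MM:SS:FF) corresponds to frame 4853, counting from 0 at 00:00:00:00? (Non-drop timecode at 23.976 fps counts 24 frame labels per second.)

00:03:22:05

4853 ÷ 24 = 202 full seconds, remainder 5 frames.
202 s = 0 h 3 min 22 s.
Timecode: 00:03:22:05.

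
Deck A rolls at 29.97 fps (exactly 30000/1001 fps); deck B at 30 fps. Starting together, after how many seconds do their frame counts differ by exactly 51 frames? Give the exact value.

The gap grows by |30 − 30000/1001| = 30/1001 frames per second.
Time for a 51-frame gap: 51 ÷ (30/1001) = 1701.7 s.

1701.7 seconds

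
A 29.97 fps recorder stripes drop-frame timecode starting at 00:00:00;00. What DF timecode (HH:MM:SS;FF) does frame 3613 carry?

00:02:00;17

Ten DF minutes hold 17982 frames, so frame 3613 lies in block 0 (frames 0–17981) with 3613 frames into that block.
The block's first minute is 1800 frames and the rest 1798 each; 3613 frames reaches minute 2, so 0 × 18 + 2 × 2 = 4 labels have been skipped so far.
Adding those back, label number 3613 + 4 = 3617 at 30 labels/s is 120 s + 17 f = 0 h 2 min 0 s frame 17, i.e. 00:02:00;17.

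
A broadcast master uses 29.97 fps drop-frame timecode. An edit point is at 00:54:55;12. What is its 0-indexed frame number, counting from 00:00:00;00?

98764

As if non-drop at 30 labels/s: (0 × 3600 + 54 × 60 + 55) × 30 + 12 = 98862.
Minute boundaries passed: 54; those not divisible by 10: 54 − 5 = 49; dropped labels = 2 × 49 = 98.
Actual frame index = 98862 − 98 = 98764.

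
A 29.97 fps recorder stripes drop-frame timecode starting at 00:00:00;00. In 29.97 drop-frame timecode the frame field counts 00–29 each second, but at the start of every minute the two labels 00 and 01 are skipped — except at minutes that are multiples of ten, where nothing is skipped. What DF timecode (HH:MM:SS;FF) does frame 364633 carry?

03:22:46;17

Ten DF minutes hold 17982 frames, so frame 364633 lies in block 20 (frames 359640–377621) with 4993 frames into that block.
The block's first minute is 1800 frames and the rest 1798 each; 4993 frames reaches minute 2, so 20 × 18 + 2 × 2 = 364 labels have been skipped so far.
Adding those back, label number 364633 + 364 = 364997 at 30 labels/s is 12166 s + 17 f = 3 h 22 min 46 s frame 17, i.e. 03:22:46;17.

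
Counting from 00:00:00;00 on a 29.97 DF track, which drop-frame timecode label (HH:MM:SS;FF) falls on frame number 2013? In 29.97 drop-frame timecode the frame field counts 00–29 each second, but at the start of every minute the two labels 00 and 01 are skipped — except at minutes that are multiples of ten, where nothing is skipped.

00:01:07;05

Each 10-minute DF block holds 10 × 60 × 30 − 9 × 2 = 17982 frames. 2013 ÷ 17982 → 0 full blocks, remainder 2013.
Within the partial block the first minute is 1800 frames and each further minute 1798, so 1 further minute boundary passed. Total skipped labels = 18 × 0 + 2 × 1 = 2.
Non-drop label index = 2013 + 2 = 2015; at 30 labels/s that is 00:01:07:05, i.e. DF 00:01:07;05.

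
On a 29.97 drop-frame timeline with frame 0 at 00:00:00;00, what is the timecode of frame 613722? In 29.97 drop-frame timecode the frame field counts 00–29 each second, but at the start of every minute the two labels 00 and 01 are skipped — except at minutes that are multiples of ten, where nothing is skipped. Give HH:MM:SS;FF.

05:41:17;26

Ten DF minutes hold 17982 frames, so frame 613722 lies in block 34 (frames 611388–629369) with 2334 frames into that block.
The block's first minute is 1800 frames and the rest 1798 each; 2334 frames reaches minute 1, so 34 × 18 + 1 × 2 = 614 labels have been skipped so far.
Adding those back, label number 613722 + 614 = 614336 at 30 labels/s is 20477 s + 26 f = 5 h 41 min 17 s frame 26, i.e. 05:41:17;26.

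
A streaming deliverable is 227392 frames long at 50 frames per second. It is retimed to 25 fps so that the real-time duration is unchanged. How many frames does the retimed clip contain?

Target frames = source frames × (target rate / source rate) = 227392 × (25)/(50) = 227392 × 1/2 = 113696.

113696 frames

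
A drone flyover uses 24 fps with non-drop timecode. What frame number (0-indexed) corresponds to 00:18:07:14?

26102

Total seconds to the label: (0 × 3600 + 18 × 60 + 7) = 1087.
Frame index = 1087 × 24 + 14 = 26102.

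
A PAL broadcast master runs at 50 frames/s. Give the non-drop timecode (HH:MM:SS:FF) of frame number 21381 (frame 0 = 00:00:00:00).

21381 ÷ 50 = 427 full seconds, remainder 31 frames.
427 s = 0 h 7 min 7 s.
Timecode: 00:07:07:31.

00:07:07:31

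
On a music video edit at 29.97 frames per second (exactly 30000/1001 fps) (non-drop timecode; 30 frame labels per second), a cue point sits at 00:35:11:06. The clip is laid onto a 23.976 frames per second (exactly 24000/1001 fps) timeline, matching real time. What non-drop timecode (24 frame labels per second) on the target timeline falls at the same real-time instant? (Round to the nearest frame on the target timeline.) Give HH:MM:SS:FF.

Source frame index: (0×3600 + 35×60 + 11) × 30 + 6 = 63336.
Real time: 63336 / (30000/1001) = 2641639/1250 s.
Target frame: (2641639/1250) × (24000/1001) = 253344/5 ≈ 50668.800 → 50669.
At 24 labels/s: frame 50669 → 00:35:11:05.

00:35:11:05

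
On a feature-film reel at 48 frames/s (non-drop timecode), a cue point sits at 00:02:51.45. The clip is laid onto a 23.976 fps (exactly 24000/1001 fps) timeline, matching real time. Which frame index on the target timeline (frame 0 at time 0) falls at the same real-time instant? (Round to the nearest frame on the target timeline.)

Source frame index: (0×3600 + 2×60 + 51) × 48 + 45 = 8253.
Real time: 8253 / (48) = 2751/16 s.
Target frame: (2751/16) × (24000/1001) = 589500/143 ≈ 4122.378 → 4122.

frame 4122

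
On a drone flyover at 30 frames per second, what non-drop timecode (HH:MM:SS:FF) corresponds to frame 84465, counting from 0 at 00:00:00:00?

00:46:55:15

84465 ÷ 30 = 2815 full seconds, remainder 15 frames.
2815 s = 0 h 46 min 55 s.
Timecode: 00:46:55:15.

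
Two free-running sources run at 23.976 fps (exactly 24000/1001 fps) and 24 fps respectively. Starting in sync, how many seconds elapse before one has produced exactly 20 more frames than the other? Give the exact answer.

The gap grows by |24 − 24000/1001| = 24/1001 frames per second.
Time for a 20-frame gap: 20 ÷ (24/1001) = 5005/6 s.

5005/6 seconds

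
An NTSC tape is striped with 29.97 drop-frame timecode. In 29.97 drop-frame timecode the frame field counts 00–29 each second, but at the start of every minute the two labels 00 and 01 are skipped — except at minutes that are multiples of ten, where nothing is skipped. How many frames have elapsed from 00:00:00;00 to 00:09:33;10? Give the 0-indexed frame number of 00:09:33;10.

Complete 10-minute blocks: 0, each 17982 frames → 0.
Remaining 9 whole minutes in the current block: 1800 + 8 × 1798 = 16184 frames.
Within the current minute: 33 × 30 + 10 − 2 = 998 (labels ;00/;01 skipped at this minute). Total = 0 + 16184 + 998 = 17182.

17182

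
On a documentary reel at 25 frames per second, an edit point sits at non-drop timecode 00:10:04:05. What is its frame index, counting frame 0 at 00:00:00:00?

Total seconds to the label: (0 × 3600 + 10 × 60 + 4) = 604.
Frame index = 604 × 25 + 5 = 15105.

15105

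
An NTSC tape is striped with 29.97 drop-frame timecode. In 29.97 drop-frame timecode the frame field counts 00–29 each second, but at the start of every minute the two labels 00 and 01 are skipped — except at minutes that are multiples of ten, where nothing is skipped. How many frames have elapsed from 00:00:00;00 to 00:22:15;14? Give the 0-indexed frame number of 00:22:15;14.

40024

Complete 10-minute blocks: 2, each 17982 frames → 35964.
Remaining 2 whole minutes in the current block: 1800 + 1 × 1798 = 3598 frames.
Within the current minute: 15 × 30 + 14 − 2 = 462 (labels ;00/;01 skipped at this minute). Total = 35964 + 3598 + 462 = 40024.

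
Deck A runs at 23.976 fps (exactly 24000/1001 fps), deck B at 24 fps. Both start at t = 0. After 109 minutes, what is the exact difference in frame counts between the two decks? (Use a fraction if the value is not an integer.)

156960/1001 frames

109 min = 6540 s.
A emits 24000/1001 × 6540 = 156960000/1001 frames; B emits 24 × 6540 = 156960.
Difference = 156960/1001 frames (≈ 156.8032); B is ahead of A.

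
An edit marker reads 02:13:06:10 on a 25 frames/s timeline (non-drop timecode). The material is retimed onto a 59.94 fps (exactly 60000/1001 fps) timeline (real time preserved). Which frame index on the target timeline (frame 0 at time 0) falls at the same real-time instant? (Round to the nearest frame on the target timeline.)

Source frame index: (2×3600 + 13×60 + 6) × 25 + 10 = 199660.
Real time: 199660 / (25) = 39932/5 s.
Target frame: (39932/5) × (60000/1001) = 479184000/1001 ≈ 478705.295 → 478705.

frame 478705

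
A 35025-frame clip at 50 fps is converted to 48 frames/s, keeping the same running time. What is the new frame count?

Target frames = source frames × (target rate / source rate) = 35025 × (48)/(50) = 35025 × 24/25 = 33624.

33624 frames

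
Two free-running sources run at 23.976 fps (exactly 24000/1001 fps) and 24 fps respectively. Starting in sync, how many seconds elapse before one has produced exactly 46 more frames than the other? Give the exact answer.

The gap grows by |24 − 24000/1001| = 24/1001 frames per second.
Time for a 46-frame gap: 46 ÷ (24/1001) = 23023/12 s.

23023/12 seconds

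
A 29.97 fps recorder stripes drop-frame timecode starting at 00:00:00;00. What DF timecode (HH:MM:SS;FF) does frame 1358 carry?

00:00:45;08

Each 10-minute DF block holds 10 × 60 × 30 − 9 × 2 = 17982 frames. 1358 ÷ 17982 → 0 full blocks, remainder 1358.
Within the partial block the first minute is 1800 frames and each further minute 1798, so 0 further minute boundaries passed. Total skipped labels = 18 × 0 + 2 × 0 = 0.
Non-drop label index = 1358 + 0 = 1358; at 30 labels/s that is 00:00:45:08, i.e. DF 00:00:45;08.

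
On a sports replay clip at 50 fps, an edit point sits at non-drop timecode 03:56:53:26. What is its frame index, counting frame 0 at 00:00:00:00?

frame 710676

Total seconds to the label: (3 × 3600 + 56 × 60 + 53) = 14213.
Frame index = 14213 × 50 + 26 = 710676.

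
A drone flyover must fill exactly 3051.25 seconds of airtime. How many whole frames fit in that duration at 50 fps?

152562 frames

Frames = 3051.25 × 50 = 305125/2 ≈ 152562.5000.
Complete frames: 152562.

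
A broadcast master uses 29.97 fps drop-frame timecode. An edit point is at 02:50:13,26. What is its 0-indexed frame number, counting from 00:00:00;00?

As if non-drop at 30 labels/s: (2 × 3600 + 50 × 60 + 13) × 30 + 26 = 306416.
Minute boundaries passed: 170; those not divisible by 10: 170 − 17 = 153; dropped labels = 2 × 153 = 306.
Actual frame index = 306416 − 306 = 306110.

306110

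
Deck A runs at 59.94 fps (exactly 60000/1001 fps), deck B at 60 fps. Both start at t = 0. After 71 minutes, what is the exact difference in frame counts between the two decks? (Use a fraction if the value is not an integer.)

255600/1001 frames

71 min = 4260 s.
A emits 60000/1001 × 4260 = 255600000/1001 frames; B emits 60 × 4260 = 255600.
Difference = 255600/1001 frames (≈ 255.3447); B is ahead of A.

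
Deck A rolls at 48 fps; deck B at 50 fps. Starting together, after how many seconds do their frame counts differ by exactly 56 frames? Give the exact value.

The gap grows by |50 − 48| = 2 frames per second.
Time for a 56-frame gap: 56 ÷ (2) = 28 s.

28 seconds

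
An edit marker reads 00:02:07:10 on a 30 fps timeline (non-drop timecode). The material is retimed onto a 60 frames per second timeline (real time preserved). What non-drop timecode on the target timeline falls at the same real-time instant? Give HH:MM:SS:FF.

00:02:07:20

Source frame index: (0×3600 + 2×60 + 7) × 30 + 10 = 3820.
Real time: 3820 / (30) = 382/3 s.
Target frame: (382/3) × (60) = 7640.
At 60 labels/s: frame 7640 → 00:02:07:20.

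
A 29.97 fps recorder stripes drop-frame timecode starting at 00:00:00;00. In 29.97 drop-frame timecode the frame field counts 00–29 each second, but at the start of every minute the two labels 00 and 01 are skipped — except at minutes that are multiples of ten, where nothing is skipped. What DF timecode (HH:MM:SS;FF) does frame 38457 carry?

00:21:23;05

Ten DF minutes hold 17982 frames, so frame 38457 lies in block 2 (frames 35964–53945) with 2493 frames into that block.
The block's first minute is 1800 frames and the rest 1798 each; 2493 frames reaches minute 1, so 2 × 18 + 1 × 2 = 38 labels have been skipped so far.
Adding those back, label number 38457 + 38 = 38495 at 30 labels/s is 1283 s + 5 f = 0 h 21 min 23 s frame 5, i.e. 00:21:23;05.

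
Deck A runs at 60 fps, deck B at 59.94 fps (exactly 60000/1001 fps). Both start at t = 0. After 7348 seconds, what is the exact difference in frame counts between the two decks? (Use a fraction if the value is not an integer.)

40080/91 frames

A emits 60 × 7348 = 440880 frames; B emits 60000/1001 × 7348 = 40080000/91.
Difference = 40080/91 frames (≈ 440.4396); B is behind A.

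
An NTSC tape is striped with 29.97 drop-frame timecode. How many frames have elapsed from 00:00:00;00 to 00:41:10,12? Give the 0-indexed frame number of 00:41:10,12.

Complete 10-minute blocks: 4, each 17982 frames → 71928.
Remaining 1 whole minute in the current block: 1800 + 0 × 1798 = 1800 frames.
Within the current minute: 10 × 30 + 12 − 2 = 310 (labels ;00/;01 skipped at this minute). Total = 71928 + 1800 + 310 = 74038.

74038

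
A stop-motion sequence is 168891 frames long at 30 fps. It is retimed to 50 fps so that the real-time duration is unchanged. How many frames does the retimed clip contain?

Target frames = source frames × (target rate / source rate) = 168891 × (50)/(30) = 168891 × 5/3 = 281485.

281485 frames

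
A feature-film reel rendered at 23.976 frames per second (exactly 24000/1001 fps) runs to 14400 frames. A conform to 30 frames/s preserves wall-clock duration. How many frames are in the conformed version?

Target frames = source frames × (target rate / source rate) = 14400 × (30)/(24000/1001) = 14400 × 1001/800 = 18018.

18018 frames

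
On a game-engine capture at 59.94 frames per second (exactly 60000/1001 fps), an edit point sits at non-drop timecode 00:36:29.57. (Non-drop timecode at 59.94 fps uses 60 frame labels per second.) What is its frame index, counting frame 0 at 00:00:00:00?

131397

Total seconds to the label: (0 × 3600 + 36 × 60 + 29) = 2189.
Frame index = 2189 × 60 + 57 = 131397.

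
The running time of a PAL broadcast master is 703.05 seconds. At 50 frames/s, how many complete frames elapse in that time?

Frames = 703.05 × 50 = 70305/2 ≈ 35152.5000.
Complete frames: 35152.

35152 frames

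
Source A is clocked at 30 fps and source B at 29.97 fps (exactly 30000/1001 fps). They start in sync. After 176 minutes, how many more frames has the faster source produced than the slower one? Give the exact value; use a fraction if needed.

28800/91 frames

176 min = 10560 s.
A emits 30 × 10560 = 316800 frames; B emits 30000/1001 × 10560 = 28800000/91.
Difference = 28800/91 frames (≈ 316.4835); B is behind A.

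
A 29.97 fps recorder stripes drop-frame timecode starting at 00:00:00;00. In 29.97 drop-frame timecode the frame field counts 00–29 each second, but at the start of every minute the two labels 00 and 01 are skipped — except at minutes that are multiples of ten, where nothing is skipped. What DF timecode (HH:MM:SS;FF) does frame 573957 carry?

Each 10-minute DF block holds 10 × 60 × 30 − 9 × 2 = 17982 frames. 573957 ÷ 17982 → 31 full blocks, remainder 16515.
Within the partial block the first minute is 1800 frames and each further minute 1798, so 9 further minute boundaries passed. Total skipped labels = 18 × 31 + 2 × 9 = 576.
Non-drop label index = 573957 + 576 = 574533; at 30 labels/s that is 05:19:11:03, i.e. DF 05:19:11;03.

05:19:11;03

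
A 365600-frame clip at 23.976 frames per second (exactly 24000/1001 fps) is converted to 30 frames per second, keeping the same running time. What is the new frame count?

457457 frames

Target frames = source frames × (target rate / source rate) = 365600 × (30)/(24000/1001) = 365600 × 1001/800 = 457457.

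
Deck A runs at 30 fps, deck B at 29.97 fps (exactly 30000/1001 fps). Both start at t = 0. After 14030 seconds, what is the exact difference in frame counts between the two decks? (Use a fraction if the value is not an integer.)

A emits 30 × 14030 = 420900 frames; B emits 30000/1001 × 14030 = 420900000/1001.
Difference = 420900/1001 frames (≈ 420.4795); B is behind A.

420900/1001 frames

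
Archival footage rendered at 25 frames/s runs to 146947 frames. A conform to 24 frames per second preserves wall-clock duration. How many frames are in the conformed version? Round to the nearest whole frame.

141069 frames

Frames at target rate = 146947 × (24) / (25) = 3526728/25 ≈ 141069.120.
Nearest whole frame: 141069.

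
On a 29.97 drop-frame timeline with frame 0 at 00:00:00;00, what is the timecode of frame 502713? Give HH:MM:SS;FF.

Ten DF minutes hold 17982 frames, so frame 502713 lies in block 27 (frames 485514–503495) with 17199 frames into that block.
The block's first minute is 1800 frames and the rest 1798 each; 17199 frames reaches minute 9, so 27 × 18 + 9 × 2 = 504 labels have been skipped so far.
Adding those back, label number 502713 + 504 = 503217 at 30 labels/s is 16773 s + 27 f = 4 h 39 min 33 s frame 27, i.e. 04:39:33;27.

04:39:33;27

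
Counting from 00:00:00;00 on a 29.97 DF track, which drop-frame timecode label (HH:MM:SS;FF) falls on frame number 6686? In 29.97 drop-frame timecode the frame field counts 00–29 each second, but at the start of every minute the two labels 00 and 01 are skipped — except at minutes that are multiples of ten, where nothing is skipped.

Each 10-minute DF block holds 10 × 60 × 30 − 9 × 2 = 17982 frames. 6686 ÷ 17982 → 0 full blocks, remainder 6686.
Within the partial block the first minute is 1800 frames and each further minute 1798, so 3 further minute boundaries passed. Total skipped labels = 18 × 0 + 2 × 3 = 6.
Non-drop label index = 6686 + 6 = 6692; at 30 labels/s that is 00:03:43:02, i.e. DF 00:03:43;02.

00:03:43;02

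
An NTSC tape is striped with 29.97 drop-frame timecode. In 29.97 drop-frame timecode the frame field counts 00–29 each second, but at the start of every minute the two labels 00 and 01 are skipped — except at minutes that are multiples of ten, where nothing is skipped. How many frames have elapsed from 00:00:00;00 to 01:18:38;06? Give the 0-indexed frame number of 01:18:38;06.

As if non-drop at 30 labels/s: (1 × 3600 + 18 × 60 + 38) × 30 + 6 = 141546.
Minute boundaries passed: 78; those not divisible by 10: 78 − 7 = 71; dropped labels = 2 × 71 = 142.
Actual frame index = 141546 − 142 = 141404.

141404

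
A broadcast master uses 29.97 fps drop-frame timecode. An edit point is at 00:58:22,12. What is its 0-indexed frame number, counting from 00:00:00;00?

104966

Complete 10-minute blocks: 5, each 17982 frames → 89910.
Remaining 8 whole minutes in the current block: 1800 + 7 × 1798 = 14386 frames.
Within the current minute: 22 × 30 + 12 − 2 = 670 (labels ;00/;01 skipped at this minute). Total = 89910 + 14386 + 670 = 104966.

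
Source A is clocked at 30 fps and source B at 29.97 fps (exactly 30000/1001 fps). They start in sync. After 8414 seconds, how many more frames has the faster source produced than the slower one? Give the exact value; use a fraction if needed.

36060/143 frames

A emits 30 × 8414 = 252420 frames; B emits 30000/1001 × 8414 = 36060000/143.
Difference = 36060/143 frames (≈ 252.1678); B is behind A.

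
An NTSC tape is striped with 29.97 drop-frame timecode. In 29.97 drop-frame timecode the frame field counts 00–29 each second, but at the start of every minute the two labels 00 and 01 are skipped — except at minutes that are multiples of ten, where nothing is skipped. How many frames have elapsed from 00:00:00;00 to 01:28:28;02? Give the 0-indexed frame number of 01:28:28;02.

159082

As if non-drop at 30 labels/s: (1 × 3600 + 28 × 60 + 28) × 30 + 2 = 159242.
Minute boundaries passed: 88; those not divisible by 10: 88 − 8 = 80; dropped labels = 2 × 80 = 160.
Actual frame index = 159242 − 160 = 159082.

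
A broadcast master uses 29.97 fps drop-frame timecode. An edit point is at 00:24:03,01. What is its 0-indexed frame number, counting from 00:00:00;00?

43247

Complete 10-minute blocks: 2, each 17982 frames → 35964.
Remaining 4 whole minutes in the current block: 1800 + 3 × 1798 = 7194 frames.
Within the current minute: 3 × 30 + 1 − 2 = 89 (labels ;00/;01 skipped at this minute). Total = 35964 + 7194 + 89 = 43247.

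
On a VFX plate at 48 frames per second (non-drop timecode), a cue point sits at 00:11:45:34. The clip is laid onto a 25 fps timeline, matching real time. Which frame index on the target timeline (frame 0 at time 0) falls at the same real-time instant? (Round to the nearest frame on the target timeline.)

Source frame index: (0×3600 + 11×60 + 45) × 48 + 34 = 33874.
Real time: 33874 / (48) = 16937/24 s.
Target frame: (16937/24) × (25) = 423425/24 ≈ 17642.708 → 17643.

frame 17643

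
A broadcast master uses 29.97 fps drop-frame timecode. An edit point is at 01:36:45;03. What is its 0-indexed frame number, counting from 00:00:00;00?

As if non-drop at 30 labels/s: (1 × 3600 + 36 × 60 + 45) × 30 + 3 = 174153.
Minute boundaries passed: 96; those not divisible by 10: 96 − 9 = 87; dropped labels = 2 × 87 = 174.
Actual frame index = 174153 − 174 = 173979.

173979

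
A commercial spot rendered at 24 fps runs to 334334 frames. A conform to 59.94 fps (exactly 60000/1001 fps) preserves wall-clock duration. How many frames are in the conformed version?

835000 frames

Target frames = source frames × (target rate / source rate) = 334334 × (60000/1001)/(24) = 334334 × 2500/1001 = 835000.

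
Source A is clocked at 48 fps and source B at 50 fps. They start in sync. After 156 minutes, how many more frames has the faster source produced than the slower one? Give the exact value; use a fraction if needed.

18720 frames

156 min = 9360 s.
A emits 48 × 9360 = 449280 frames; B emits 50 × 9360 = 468000.
Difference = 18720 frames; B is ahead of A.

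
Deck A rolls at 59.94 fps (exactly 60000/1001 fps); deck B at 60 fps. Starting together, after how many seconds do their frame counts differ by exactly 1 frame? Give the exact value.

The gap grows by |60 − 60000/1001| = 60/1001 frames per second.
Time for a 1-frame gap: 1 ÷ (60/1001) = 1001/60 s.

1001/60 seconds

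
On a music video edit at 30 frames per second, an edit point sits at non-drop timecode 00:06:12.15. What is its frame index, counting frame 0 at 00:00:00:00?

Total seconds to the label: (0 × 3600 + 6 × 60 + 12) = 372.
Frame index = 372 × 30 + 15 = 11175.

frame 11175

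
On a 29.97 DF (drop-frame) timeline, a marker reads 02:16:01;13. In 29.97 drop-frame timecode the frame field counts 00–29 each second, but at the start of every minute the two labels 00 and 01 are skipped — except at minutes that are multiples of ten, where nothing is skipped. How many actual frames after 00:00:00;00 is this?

As if non-drop at 30 labels/s: (2 × 3600 + 16 × 60 + 1) × 30 + 13 = 244843.
Minute boundaries passed: 136; those not divisible by 10: 136 − 13 = 123; dropped labels = 2 × 123 = 246.
Actual frame index = 244843 − 246 = 244597.

244597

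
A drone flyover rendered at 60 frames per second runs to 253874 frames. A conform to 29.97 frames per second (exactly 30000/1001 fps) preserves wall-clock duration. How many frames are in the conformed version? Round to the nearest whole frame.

126810 frames

Frames at target rate = 253874 × (30000/1001) / (60) = 126937000/1001 ≈ 126810.190.
Nearest whole frame: 126810.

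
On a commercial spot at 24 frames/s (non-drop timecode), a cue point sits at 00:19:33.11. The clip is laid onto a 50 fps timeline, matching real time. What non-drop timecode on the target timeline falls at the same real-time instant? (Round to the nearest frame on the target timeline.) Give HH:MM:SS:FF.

00:19:33:23

Source frame index: (0×3600 + 19×60 + 33) × 24 + 11 = 28163.
Real time: 28163 / (24) = 28163/24 s.
Target frame: (28163/24) × (50) = 704075/12 ≈ 58672.917 → 58673.
At 50 labels/s: frame 58673 → 00:19:33:23.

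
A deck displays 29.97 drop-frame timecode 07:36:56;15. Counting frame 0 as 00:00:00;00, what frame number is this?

821673

As if non-drop at 30 labels/s: (7 × 3600 + 36 × 60 + 56) × 30 + 15 = 822495.
Minute boundaries passed: 456; those not divisible by 10: 456 − 45 = 411; dropped labels = 2 × 411 = 822.
Actual frame index = 822495 − 822 = 821673.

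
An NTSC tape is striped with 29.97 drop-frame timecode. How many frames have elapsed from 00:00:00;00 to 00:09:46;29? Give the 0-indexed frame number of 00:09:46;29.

17591

As if non-drop at 30 labels/s: (0 × 3600 + 9 × 60 + 46) × 30 + 29 = 17609.
Minute boundaries passed: 9; those not divisible by 10: 9 − 0 = 9; dropped labels = 2 × 9 = 18.
Actual frame index = 17609 − 18 = 17591.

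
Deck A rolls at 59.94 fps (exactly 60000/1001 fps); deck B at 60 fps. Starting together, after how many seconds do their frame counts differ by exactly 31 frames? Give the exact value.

31031/60 seconds

The gap grows by |60 − 60000/1001| = 60/1001 frames per second.
Time for a 31-frame gap: 31 ÷ (60/1001) = 31031/60 s.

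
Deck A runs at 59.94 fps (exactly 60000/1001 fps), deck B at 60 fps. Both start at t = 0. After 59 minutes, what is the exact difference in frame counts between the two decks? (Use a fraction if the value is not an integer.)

212400/1001 frames

59 min = 3540 s.
A emits 60000/1001 × 3540 = 212400000/1001 frames; B emits 60 × 3540 = 212400.
Difference = 212400/1001 frames (≈ 212.1878); B is ahead of A.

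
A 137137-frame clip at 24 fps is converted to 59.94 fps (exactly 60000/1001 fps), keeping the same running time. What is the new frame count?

342500 frames

Target frames = source frames × (target rate / source rate) = 137137 × (60000/1001)/(24) = 137137 × 2500/1001 = 342500.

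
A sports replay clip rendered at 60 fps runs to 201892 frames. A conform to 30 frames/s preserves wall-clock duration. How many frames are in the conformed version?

100946 frames

Frames at target rate = 201892 × (30) / (60) = 100946.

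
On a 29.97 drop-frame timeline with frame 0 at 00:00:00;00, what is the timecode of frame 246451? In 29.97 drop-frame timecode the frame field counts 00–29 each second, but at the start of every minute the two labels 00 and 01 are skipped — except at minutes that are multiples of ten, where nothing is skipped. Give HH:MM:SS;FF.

02:17:03;09

Ten DF minutes hold 17982 frames, so frame 246451 lies in block 13 (frames 233766–251747) with 12685 frames into that block.
The block's first minute is 1800 frames and the rest 1798 each; 12685 frames reaches minute 7, so 13 × 18 + 7 × 2 = 248 labels have been skipped so far.
Adding those back, label number 246451 + 248 = 246699 at 30 labels/s is 8223 s + 9 f = 2 h 17 min 3 s frame 9, i.e. 02:17:03;09.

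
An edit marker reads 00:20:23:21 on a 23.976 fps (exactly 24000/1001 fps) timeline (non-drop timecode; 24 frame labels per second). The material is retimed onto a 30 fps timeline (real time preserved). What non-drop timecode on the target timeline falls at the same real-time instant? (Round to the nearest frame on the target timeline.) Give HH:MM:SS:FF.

00:20:25:03

Source frame index: (0×3600 + 20×60 + 23) × 24 + 21 = 29373.
Real time: 29373 / (24000/1001) = 9800791/8000 s.
Target frame: (9800791/8000) × (30) = 29402373/800 ≈ 36752.966 → 36753.
At 30 labels/s: frame 36753 → 00:20:25:03.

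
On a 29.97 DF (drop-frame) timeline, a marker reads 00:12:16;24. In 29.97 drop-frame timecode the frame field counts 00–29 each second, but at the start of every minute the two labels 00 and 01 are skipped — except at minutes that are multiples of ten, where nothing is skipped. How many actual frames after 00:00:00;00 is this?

22082

Complete 10-minute blocks: 1, each 17982 frames → 17982.
Remaining 2 whole minutes in the current block: 1800 + 1 × 1798 = 3598 frames.
Within the current minute: 16 × 30 + 24 − 2 = 502 (labels ;00/;01 skipped at this minute). Total = 17982 + 3598 + 502 = 22082.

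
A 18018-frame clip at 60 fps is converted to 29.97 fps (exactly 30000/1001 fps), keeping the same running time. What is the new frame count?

Target frames = source frames × (target rate / source rate) = 18018 × (30000/1001)/(60) = 18018 × 500/1001 = 9000.

9000 frames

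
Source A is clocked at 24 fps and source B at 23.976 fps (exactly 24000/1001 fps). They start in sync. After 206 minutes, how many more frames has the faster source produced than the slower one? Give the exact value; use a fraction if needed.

206 min = 12360 s.
A emits 24 × 12360 = 296640 frames; B emits 24000/1001 × 12360 = 296640000/1001.
Difference = 296640/1001 frames (≈ 296.3437); B is behind A.

296640/1001 frames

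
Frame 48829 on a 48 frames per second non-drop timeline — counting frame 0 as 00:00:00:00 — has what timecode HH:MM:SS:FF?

48829 ÷ 48 = 1017 full seconds, remainder 13 frames.
1017 s = 0 h 16 min 57 s.
Timecode: 00:16:57:13.

00:16:57:13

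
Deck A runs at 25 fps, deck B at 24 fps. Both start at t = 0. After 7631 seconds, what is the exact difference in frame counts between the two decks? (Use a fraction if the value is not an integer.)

A emits 25 × 7631 = 190775 frames; B emits 24 × 7631 = 183144.
Difference = 7631 frames; B is behind A.

7631 frames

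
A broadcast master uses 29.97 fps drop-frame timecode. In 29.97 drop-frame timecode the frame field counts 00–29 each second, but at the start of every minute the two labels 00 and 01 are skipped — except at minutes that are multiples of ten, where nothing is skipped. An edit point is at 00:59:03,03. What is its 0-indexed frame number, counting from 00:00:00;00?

Complete 10-minute blocks: 5, each 17982 frames → 89910.
Remaining 9 whole minutes in the current block: 1800 + 8 × 1798 = 16184 frames.
Within the current minute: 3 × 30 + 3 − 2 = 91 (labels ;00/;01 skipped at this minute). Total = 89910 + 16184 + 91 = 106185.

106185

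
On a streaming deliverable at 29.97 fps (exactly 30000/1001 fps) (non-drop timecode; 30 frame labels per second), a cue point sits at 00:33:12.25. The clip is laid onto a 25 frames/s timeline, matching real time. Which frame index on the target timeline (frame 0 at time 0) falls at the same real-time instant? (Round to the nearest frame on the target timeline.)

Source frame index: (0×3600 + 33×60 + 12) × 30 + 25 = 59785.
Real time: 59785 / (30000/1001) = 11968957/6000 s.
Target frame: (11968957/6000) × (25) = 11968957/240 ≈ 49870.654 → 49871.

frame 49871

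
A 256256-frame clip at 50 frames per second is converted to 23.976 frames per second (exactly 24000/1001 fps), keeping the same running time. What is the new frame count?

Target frames = source frames × (target rate / source rate) = 256256 × (24000/1001)/(50) = 256256 × 480/1001 = 122880.

122880 frames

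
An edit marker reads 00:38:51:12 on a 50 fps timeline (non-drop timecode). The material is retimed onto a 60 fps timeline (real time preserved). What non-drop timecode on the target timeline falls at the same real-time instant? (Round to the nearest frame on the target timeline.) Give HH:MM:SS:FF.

00:38:51:14

Source frame index: (0×3600 + 38×60 + 51) × 50 + 12 = 116562.
Real time: 116562 / (50) = 58281/25 s.
Target frame: (58281/25) × (60) = 699372/5 ≈ 139874.400 → 139874.
At 60 labels/s: frame 139874 → 00:38:51:14.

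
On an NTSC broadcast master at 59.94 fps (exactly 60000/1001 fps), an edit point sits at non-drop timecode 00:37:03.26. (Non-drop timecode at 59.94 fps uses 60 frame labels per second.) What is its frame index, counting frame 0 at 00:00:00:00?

133406

Total seconds to the label: (0 × 3600 + 37 × 60 + 3) = 2223.
Frame index = 2223 × 60 + 26 = 133406.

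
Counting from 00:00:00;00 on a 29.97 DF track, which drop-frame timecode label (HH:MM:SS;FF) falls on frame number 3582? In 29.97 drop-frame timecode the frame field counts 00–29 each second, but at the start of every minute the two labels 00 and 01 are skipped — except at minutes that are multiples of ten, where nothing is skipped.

Ten DF minutes hold 17982 frames, so frame 3582 lies in block 0 (frames 0–17981) with 3582 frames into that block.
The block's first minute is 1800 frames and the rest 1798 each; 3582 frames reaches minute 1, so 0 × 18 + 1 × 2 = 2 labels have been skipped so far.
Adding those back, label number 3582 + 2 = 3584 at 30 labels/s is 119 s + 14 f = 0 h 1 min 59 s frame 14, i.e. 00:01:59;14.

00:01:59;14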